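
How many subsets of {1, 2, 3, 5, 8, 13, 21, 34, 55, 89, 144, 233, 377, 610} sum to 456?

19

456 = 377+55+21+3 = 377+55+21+2+1 = 377+55+13+8+3 = 233+144+55+21+3 = 377+55+13+8+2+1 = … (14 more), for 19 in all.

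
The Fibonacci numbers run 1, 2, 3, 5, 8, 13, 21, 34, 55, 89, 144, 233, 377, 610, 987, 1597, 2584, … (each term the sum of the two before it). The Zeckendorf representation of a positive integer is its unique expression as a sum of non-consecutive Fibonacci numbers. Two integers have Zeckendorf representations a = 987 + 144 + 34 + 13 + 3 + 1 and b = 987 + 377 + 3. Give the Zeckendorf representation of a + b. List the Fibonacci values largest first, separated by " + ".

1597 + 610 + 233 + 89 + 13 + 5 + 2

The two numbers are 1182 and 1367, so their sum is 2549.
Greedy algorithm:
2549 − 1597 = 952
952 − 610 = 342
342 − 233 = 109
109 − 89 = 20
20 − 13 = 7
7 − 5 = 2
2 − 2 = 0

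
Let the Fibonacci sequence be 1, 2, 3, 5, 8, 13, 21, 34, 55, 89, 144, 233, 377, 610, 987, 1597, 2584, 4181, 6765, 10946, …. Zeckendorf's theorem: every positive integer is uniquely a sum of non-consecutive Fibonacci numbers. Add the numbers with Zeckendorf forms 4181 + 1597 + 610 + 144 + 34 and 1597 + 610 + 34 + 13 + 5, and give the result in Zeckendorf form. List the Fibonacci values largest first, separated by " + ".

The two numbers are 6566 and 2259, so their sum is 8825.
8825: greatest Fibonacci not exceeding it is 6765, leaving 2060
2060: greatest Fibonacci not exceeding it is 1597, leaving 463
463: greatest Fibonacci not exceeding it is 377, leaving 86
86: greatest Fibonacci not exceeding it is 55, leaving 31
31: greatest Fibonacci not exceeding it is 21, leaving 10
10: greatest Fibonacci not exceeding it is 8, leaving 2
2: greatest Fibonacci not exceeding it is 2, leaving 0

6765 + 1597 + 377 + 55 + 21 + 8 + 2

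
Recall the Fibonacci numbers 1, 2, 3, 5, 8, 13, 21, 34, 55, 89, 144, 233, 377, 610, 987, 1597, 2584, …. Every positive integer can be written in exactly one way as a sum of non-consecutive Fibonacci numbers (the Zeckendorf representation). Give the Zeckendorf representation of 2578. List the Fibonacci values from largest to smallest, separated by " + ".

2578 − 1597 = 981
981 − 610 = 371
371 − 233 = 138
138 − 89 = 49
49 − 34 = 15
15 − 13 = 2
2 − 2 = 0
So 2578 = 1597 + 610 + 233 + 89 + 34 + 13 + 2, with no two terms consecutive in the sequence.

1597 + 610 + 233 + 89 + 34 + 13 + 2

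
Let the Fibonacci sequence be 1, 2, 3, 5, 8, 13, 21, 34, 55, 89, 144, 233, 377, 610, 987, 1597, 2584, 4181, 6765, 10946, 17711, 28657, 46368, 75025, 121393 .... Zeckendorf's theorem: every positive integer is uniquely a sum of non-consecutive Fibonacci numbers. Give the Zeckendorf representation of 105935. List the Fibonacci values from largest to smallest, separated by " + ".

Repeatedly subtract the largest Fibonacci number that fits:
105935: greatest Fibonacci not exceeding it is 75025, leaving 30910
30910: greatest Fibonacci not exceeding it is 28657, leaving 2253
2253: greatest Fibonacci not exceeding it is 1597, leaving 656
656: greatest Fibonacci not exceeding it is 610, leaving 46
46: greatest Fibonacci not exceeding it is 34, leaving 12
12: greatest Fibonacci not exceeding it is 8, leaving 4
4: greatest Fibonacci not exceeding it is 3, leaving 1
1: greatest Fibonacci not exceeding it is 1, leaving 0
So 105935 = 75025 + 28657 + 1597 + 610 + 34 + 8 + 3 + 1, with no two terms consecutive in the sequence.

75025 + 28657 + 1597 + 610 + 34 + 8 + 3 + 1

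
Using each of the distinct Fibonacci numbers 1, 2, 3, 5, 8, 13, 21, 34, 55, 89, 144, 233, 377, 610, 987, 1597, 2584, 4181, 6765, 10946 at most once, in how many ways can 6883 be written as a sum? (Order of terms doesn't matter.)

Starting from the Zeckendorf form and repeatedly splitting a term F_k into F_{k−1} + F_{k−2} (when neither is already used) reaches every representation.
6883 = 6765+89+21+8 = 6765+89+21+5+3 = 6765+55+34+21+8 = 4181+2584+89+21+8 = 6765+89+21+5+2+1 = … (45 more), for 50 in all.

50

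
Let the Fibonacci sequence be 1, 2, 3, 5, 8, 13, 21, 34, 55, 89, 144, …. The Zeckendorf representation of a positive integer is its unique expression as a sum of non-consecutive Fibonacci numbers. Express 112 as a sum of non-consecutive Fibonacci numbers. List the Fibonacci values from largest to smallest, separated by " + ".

largest Fibonacci ≤ 112 is 89; 112 − 89 = 23
largest Fibonacci ≤ 23 is 21; 23 − 21 = 2
largest Fibonacci ≤ 2 is 2; 2 − 2 = 0
So 112 = 89 + 21 + 2, with no two terms consecutive in the sequence.

89 + 21 + 2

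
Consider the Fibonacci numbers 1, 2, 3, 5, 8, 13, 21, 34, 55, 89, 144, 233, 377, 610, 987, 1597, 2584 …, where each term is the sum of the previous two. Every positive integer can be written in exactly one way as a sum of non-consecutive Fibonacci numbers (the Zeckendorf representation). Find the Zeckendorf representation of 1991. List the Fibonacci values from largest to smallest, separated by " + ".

Greedy algorithm:
1597 ≤ 1991 < 2584, so take 1597; remainder 394
377 ≤ 394 < 610, so take 377; remainder 17
13 ≤ 17 < 21, so take 13; remainder 4
3 ≤ 4 < 5, so take 3; remainder 1
1 ≤ 1 < 2, so take 1; remainder 0
So 1991 = 1597 + 377 + 13 + 3 + 1, with no two terms consecutive in the sequence.

1597 + 377 + 13 + 3 + 1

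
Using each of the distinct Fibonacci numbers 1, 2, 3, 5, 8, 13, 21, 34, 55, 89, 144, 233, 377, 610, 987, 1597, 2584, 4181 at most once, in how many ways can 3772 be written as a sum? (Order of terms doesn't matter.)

27

3772 = 2584+987+144+55+2 = 2584+987+144+34+21+2 = 2584+610+377+144+55+2 = 2584+987+144+34+13+8+2 = … (23 more), for 27 in all.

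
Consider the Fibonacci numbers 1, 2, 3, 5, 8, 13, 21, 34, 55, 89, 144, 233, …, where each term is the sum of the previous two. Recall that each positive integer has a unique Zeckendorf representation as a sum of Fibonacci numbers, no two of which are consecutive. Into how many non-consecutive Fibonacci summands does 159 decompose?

largest Fibonacci ≤ 159 is 144; 159 − 144 = 15
largest Fibonacci ≤ 15 is 13; 15 − 13 = 2
largest Fibonacci ≤ 2 is 2; 2 − 2 = 0
159 = 144 + 13 + 2, which has 3 terms.

3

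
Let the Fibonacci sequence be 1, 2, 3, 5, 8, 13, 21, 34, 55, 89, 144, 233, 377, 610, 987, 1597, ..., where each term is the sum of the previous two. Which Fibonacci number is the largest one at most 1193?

987 ≤ 1193 < 1597, so the largest Fibonacci number not exceeding 1193 is 987.

987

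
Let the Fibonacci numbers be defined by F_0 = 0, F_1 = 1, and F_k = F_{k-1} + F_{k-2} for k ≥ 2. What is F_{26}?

121393

Iterating the recurrence up to F_{21} = 10946 and F_{20} = 6765:
F_{22} = F_{21} + F_{20} = 10946 + 6765 = 17711
F_{23} = F_{22} + F_{21} = 17711 + 10946 = 28657
F_{24} = F_{23} + F_{22} = 28657 + 17711 = 46368
F_{25} = F_{24} + F_{23} = 46368 + 28657 = 75025
F_{26} = F_{25} + F_{24} = 75025 + 46368 = 121393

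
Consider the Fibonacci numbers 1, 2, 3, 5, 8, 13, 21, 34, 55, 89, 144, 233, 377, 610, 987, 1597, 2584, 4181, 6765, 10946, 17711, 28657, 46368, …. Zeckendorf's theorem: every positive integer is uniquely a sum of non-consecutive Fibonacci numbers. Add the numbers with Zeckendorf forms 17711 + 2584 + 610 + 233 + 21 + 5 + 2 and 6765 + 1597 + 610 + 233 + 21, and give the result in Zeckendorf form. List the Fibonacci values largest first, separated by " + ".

28657 + 1597 + 89 + 34 + 13 + 2

The two numbers are 21166 and 9226, so their sum is 30392.
Greedy algorithm:
30392: greatest Fibonacci not exceeding it is 28657, leaving 1735
1735: greatest Fibonacci not exceeding it is 1597, leaving 138
138: greatest Fibonacci not exceeding it is 89, leaving 49
49: greatest Fibonacci not exceeding it is 34, leaving 15
15: greatest Fibonacci not exceeding it is 13, leaving 2
2: greatest Fibonacci not exceeding it is 2, leaving 0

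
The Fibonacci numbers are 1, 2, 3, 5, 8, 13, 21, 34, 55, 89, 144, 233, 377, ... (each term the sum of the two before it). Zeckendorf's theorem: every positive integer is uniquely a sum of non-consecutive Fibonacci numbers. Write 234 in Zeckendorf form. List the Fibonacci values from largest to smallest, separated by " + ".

233 + 1

234: greatest Fibonacci not exceeding it is 233, leaving 1
1: greatest Fibonacci not exceeding it is 1, leaving 0
So 234 = 233 + 1, with no two terms consecutive in the sequence.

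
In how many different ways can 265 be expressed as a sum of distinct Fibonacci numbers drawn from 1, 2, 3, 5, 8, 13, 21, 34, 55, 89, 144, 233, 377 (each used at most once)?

12

Each representation comes from the Zeckendorf form by replacing some F_k with F_{k−1} + F_{k−2} where possible.
265 = 233+21+8+3 = 233+21+8+2+1 = 144+89+21+8+3 = 233+21+5+3+2+1 = … (8 more), for 12 in all.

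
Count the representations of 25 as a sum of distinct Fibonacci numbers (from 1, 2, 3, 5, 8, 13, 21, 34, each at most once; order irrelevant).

Each representation comes from the Zeckendorf form by replacing some F_k with F_{k−1} + F_{k−2} where possible.
25 = 21+3+1 = 13+8+3+1 — 2 representations.

2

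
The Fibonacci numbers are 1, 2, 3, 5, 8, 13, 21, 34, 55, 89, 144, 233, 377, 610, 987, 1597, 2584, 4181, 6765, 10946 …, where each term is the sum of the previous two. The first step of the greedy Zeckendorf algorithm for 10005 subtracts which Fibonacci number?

6765

6765 ≤ 10005 < 10946, so the largest Fibonacci number not exceeding 10005 is 6765.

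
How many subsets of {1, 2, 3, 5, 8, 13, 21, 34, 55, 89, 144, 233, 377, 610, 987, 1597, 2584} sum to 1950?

21

1950 = 1597+233+89+21+8+2 = 1597+233+89+21+5+3+2 = 1597+233+55+34+21+8+2 = … (18 more), for 21 in all.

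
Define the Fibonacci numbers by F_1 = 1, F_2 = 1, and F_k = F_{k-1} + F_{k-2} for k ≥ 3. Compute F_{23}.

Iterating the recurrence up to F_{19} = 4181 and F_{18} = 2584:
F_{20} = F_{19} + F_{18} = 4181 + 2584 = 6765
F_{21} = F_{20} + F_{19} = 6765 + 4181 = 10946
F_{22} = F_{21} + F_{20} = 10946 + 6765 = 17711
F_{23} = F_{22} + F_{21} = 17711 + 10946 = 28657

28657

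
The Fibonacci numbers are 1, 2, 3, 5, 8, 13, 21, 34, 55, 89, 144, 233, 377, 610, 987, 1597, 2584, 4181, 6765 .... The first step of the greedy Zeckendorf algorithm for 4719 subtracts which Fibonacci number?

4181

4181 ≤ 4719 < 6765, so the largest Fibonacci number not exceeding 4719 is 4181.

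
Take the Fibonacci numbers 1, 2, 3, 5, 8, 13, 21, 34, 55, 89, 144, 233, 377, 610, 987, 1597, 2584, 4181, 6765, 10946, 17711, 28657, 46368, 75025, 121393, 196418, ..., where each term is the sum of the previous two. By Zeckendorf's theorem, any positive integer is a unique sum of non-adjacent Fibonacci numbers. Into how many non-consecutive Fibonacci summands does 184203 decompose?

9

121393 ≤ 184203 < 196418, so take 121393; remainder 62810
46368 ≤ 62810 < 75025, so take 46368; remainder 16442
10946 ≤ 16442 < 17711, so take 10946; remainder 5496
4181 ≤ 5496 < 6765, so take 4181; remainder 1315
987 ≤ 1315 < 1597, so take 987; remainder 328
233 ≤ 328 < 377, so take 233; remainder 95
89 ≤ 95 < 144, so take 89; remainder 6
5 ≤ 6 < 8, so take 5; remainder 1
1 ≤ 1 < 2, so take 1; remainder 0
184203 = 121393 + 46368 + 10946 + 4181 + 987 + 233 + 89 + 5 + 1, which has 9 terms.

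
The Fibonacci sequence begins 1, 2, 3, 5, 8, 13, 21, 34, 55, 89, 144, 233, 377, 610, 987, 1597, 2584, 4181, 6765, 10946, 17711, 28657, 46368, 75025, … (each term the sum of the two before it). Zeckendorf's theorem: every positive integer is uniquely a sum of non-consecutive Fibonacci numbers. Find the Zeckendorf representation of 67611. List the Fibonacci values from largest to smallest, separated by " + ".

46368 + 17711 + 2584 + 610 + 233 + 89 + 13 + 3

Repeatedly subtract the largest Fibonacci number that fits:
subtract 46368 from 67611: 21243 remains
subtract 17711 from 21243: 3532 remains
subtract 2584 from 3532: 948 remains
subtract 610 from 948: 338 remains
subtract 233 from 338: 105 remains
subtract 89 from 105: 16 remains
subtract 13 from 16: 3 remains
subtract 3 from 3: 0 remains
So 67611 = 46368 + 17711 + 2584 + 610 + 233 + 89 + 13 + 3, with no two terms consecutive in the sequence.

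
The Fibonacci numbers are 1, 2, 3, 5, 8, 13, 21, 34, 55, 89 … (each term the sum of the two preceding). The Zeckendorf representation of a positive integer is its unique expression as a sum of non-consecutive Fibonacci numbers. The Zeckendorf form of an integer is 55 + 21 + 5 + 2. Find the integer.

55 + 21 + 5 + 2 = 83.

83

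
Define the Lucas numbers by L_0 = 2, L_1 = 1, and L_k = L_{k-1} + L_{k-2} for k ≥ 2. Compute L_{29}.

1149851

Iterating the recurrence up to L_{22} = 39603 and L_{21} = 24476:
L_{23} = L_{22} + L_{21} = 39603 + 24476 = 64079
L_{24} = L_{23} + L_{22} = 64079 + 39603 = 103682
L_{25} = L_{24} + L_{23} = 103682 + 64079 = 167761
L_{26} = L_{25} + L_{24} = 167761 + 103682 = 271443
L_{27} = L_{26} + L_{25} = 271443 + 167761 = 439204
L_{28} = L_{27} + L_{26} = 439204 + 271443 = 710647
L_{29} = L_{28} + L_{27} = 710647 + 439204 = 1149851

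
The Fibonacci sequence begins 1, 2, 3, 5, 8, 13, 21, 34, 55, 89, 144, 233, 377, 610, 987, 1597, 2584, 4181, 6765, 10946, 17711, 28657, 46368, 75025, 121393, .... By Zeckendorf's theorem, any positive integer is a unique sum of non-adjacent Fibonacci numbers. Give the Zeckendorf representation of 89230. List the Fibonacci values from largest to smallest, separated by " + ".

75025 + 10946 + 2584 + 610 + 55 + 8 + 2

Greedy algorithm:
89230 − 75025 = 14205
14205 − 10946 = 3259
3259 − 2584 = 675
675 − 610 = 65
65 − 55 = 10
10 − 8 = 2
2 − 2 = 0
So 89230 = 75025 + 10946 + 2584 + 610 + 55 + 8 + 2, with no two terms consecutive in the sequence.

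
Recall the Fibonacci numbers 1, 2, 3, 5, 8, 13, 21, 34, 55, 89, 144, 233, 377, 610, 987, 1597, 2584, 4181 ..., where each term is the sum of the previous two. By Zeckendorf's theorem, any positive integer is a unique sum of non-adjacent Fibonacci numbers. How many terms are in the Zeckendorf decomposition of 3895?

3895: greatest Fibonacci not exceeding it is 2584, leaving 1311
1311: greatest Fibonacci not exceeding it is 987, leaving 324
324: greatest Fibonacci not exceeding it is 233, leaving 91
91: greatest Fibonacci not exceeding it is 89, leaving 2
2: greatest Fibonacci not exceeding it is 2, leaving 0
3895 = 2584 + 987 + 233 + 89 + 2, which has 5 terms.

5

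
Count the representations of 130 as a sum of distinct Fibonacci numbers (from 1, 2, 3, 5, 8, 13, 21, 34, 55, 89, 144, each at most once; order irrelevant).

Starting from the Zeckendorf form and repeatedly splitting a term F_k into F_{k−1} + F_{k−2} (when neither is already used) reaches every representation.
130 = 89+34+5+2 = 89+21+13+5+2 = 55+34+21+13+5+2 — 3 representations.

3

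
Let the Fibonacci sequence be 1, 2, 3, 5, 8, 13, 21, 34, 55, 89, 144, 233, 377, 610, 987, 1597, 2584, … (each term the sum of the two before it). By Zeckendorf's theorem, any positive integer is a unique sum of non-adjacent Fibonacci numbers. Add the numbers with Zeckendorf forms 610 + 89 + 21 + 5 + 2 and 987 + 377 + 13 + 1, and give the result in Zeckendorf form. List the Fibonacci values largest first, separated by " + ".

1597 + 377 + 89 + 34 + 8

The two numbers are 727 and 1378, so their sum is 2105.
Greedily peel off the largest Fibonacci term at each step:
largest Fibonacci ≤ 2105 is 1597; 2105 − 1597 = 508
largest Fibonacci ≤ 508 is 377; 508 − 377 = 131
largest Fibonacci ≤ 131 is 89; 131 − 89 = 42
largest Fibonacci ≤ 42 is 34; 42 − 34 = 8
largest Fibonacci ≤ 8 is 8; 8 − 8 = 0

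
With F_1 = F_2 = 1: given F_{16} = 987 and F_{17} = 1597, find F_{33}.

3524578

By F_{2k+1} = F_k² + F_{k+1}²: F_{33} = 987² + 1597² = 974169 + 2550409 = 3524578.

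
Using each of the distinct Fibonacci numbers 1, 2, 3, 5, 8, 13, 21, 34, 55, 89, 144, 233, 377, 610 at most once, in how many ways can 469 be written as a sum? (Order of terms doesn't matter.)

Each representation comes from the Zeckendorf form by replacing some F_k with F_{k−1} + F_{k−2} where possible.
469 = 377+89+3 = 377+89+2+1 = 377+55+34+3 = 233+144+89+3 = … (12 more), for 16 in all.

16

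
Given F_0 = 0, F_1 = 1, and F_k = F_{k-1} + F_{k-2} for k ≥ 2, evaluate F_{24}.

Iterating the recurrence up to F_{18} = 2584 and F_{17} = 1597:
F_{19} = F_{18} + F_{17} = 2584 + 1597 = 4181
F_{20} = F_{19} + F_{18} = 4181 + 2584 = 6765
F_{21} = F_{20} + F_{19} = 6765 + 4181 = 10946
F_{22} = F_{21} + F_{20} = 10946 + 6765 = 17711
F_{23} = F_{22} + F_{21} = 17711 + 10946 = 28657
F_{24} = F_{23} + F_{22} = 28657 + 17711 = 46368

46368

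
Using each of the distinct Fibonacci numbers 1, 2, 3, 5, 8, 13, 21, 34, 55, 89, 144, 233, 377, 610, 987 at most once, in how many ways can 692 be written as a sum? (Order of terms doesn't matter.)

18

Each representation comes from the Zeckendorf form by replacing some F_k with F_{k−1} + F_{k−2} where possible.
692 = 610+55+21+5+1 = 610+55+21+3+2+1 = 610+55+13+8+5+1 = 377+233+55+21+5+1 = … (14 more), for 18 in all.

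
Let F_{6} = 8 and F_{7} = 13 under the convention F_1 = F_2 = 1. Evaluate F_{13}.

233

By F_{2k+1} = F_k² + F_{k+1}²: F_{13} = 8² + 13² = 64 + 169 = 233.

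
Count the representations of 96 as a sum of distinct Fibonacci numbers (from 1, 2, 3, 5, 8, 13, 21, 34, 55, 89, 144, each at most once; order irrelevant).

3

Each representation comes from the Zeckendorf form by replacing some F_k with F_{k−1} + F_{k−2} where possible.
96 = 89+5+2 = 55+34+5+2 = 55+21+13+5+2 — 3 representations.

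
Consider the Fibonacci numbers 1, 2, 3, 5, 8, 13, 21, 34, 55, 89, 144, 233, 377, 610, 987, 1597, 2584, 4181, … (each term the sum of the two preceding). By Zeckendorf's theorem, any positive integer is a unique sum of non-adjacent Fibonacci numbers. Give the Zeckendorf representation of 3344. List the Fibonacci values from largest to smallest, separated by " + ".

2584 + 610 + 144 + 5 + 1

Greedy algorithm:
take 2584 (≤ 3344); 3344 − 2584 = 760
take 610 (≤ 760); 760 − 610 = 150
take 144 (≤ 150); 150 − 144 = 6
take 5 (≤ 6); 6 − 5 = 1
take 1 (≤ 1); 1 − 1 = 0
So 3344 = 2584 + 610 + 144 + 5 + 1, with no two terms consecutive in the sequence.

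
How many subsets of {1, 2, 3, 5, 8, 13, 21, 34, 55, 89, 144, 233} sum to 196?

Starting from the Zeckendorf form and repeatedly splitting a term F_k into F_{k−1} + F_{k−2} (when neither is already used) reaches every representation.
196 = 144+34+13+5 = 144+34+13+3+2 = 89+55+34+13+5 = … (5 more), for 8 in all.

8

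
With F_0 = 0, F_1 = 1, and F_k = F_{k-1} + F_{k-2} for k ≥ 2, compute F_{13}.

233

Iterating the recurrence up to F_{8} = 21 and F_{7} = 13:
F_{9} = F_{8} + F_{7} = 21 + 13 = 34
F_{10} = F_{9} + F_{8} = 34 + 21 = 55
F_{11} = F_{10} + F_{9} = 55 + 34 = 89
F_{12} = F_{11} + F_{10} = 89 + 55 = 144
F_{13} = F_{12} + F_{11} = 144 + 89 = 233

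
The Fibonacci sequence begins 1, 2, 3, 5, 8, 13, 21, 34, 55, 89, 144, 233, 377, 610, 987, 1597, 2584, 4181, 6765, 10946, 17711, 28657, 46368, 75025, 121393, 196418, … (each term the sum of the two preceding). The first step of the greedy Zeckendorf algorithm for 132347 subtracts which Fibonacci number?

121393 ≤ 132347 < 196418, so the largest Fibonacci number not exceeding 132347 is 121393.

121393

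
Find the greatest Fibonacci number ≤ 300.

233

233 ≤ 300 < 377, so the largest Fibonacci number not exceeding 300 is 233.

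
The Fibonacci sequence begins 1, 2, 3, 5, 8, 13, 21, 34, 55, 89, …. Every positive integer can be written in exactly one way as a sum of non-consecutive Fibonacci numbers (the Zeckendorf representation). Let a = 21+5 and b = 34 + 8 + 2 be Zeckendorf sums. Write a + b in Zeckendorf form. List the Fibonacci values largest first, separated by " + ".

55 + 13 + 2

The two numbers are 26 and 44, so their sum is 70.
70: greatest Fibonacci not exceeding it is 55, leaving 15
15: greatest Fibonacci not exceeding it is 13, leaving 2
2: greatest Fibonacci not exceeding it is 2, leaving 0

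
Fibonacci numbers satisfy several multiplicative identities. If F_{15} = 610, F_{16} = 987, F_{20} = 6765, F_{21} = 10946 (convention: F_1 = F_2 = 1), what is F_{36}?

14930352

By the addition formula F_{m+n} = F_m F_{n+1} + F_{m−1} F_n with m=21, n=15: F_{36} = 10946·987 + 6765·610 = 10803702 + 4126650 = 14930352.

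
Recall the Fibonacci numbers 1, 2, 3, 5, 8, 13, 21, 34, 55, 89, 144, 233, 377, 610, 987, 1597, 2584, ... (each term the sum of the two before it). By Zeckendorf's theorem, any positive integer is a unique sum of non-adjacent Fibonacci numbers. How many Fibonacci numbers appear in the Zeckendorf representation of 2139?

Greedily peel off the largest Fibonacci term at each step:
1597 ≤ 2139 < 2584, so take 1597; remainder 542
377 ≤ 542 < 610, so take 377; remainder 165
144 ≤ 165 < 233, so take 144; remainder 21
21 ≤ 21 < 34, so take 21; remainder 0
2139 = 1597 + 377 + 144 + 21, which has 4 terms.

4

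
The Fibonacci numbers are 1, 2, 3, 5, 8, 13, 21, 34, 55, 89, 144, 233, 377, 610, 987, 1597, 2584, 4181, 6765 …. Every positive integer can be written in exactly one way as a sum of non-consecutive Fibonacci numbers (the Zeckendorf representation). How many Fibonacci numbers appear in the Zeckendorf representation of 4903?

5

Greedy algorithm:
take 4181 (≤ 4903); 4903 − 4181 = 722
take 610 (≤ 722); 722 − 610 = 112
take 89 (≤ 112); 112 − 89 = 23
take 21 (≤ 23); 23 − 21 = 2
take 2 (≤ 2); 2 − 2 = 0
4903 = 4181 + 610 + 89 + 21 + 2, which has 5 terms.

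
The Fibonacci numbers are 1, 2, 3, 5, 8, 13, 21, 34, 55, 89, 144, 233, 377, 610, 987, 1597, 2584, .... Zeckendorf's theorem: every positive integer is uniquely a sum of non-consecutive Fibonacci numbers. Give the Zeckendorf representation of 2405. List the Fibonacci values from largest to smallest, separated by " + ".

1597 + 610 + 144 + 34 + 13 + 5 + 2

2405 − 1597 = 808
808 − 610 = 198
198 − 144 = 54
54 − 34 = 20
20 − 13 = 7
7 − 5 = 2
2 − 2 = 0
So 2405 = 1597 + 610 + 144 + 34 + 13 + 5 + 2, with no two terms consecutive in the sequence.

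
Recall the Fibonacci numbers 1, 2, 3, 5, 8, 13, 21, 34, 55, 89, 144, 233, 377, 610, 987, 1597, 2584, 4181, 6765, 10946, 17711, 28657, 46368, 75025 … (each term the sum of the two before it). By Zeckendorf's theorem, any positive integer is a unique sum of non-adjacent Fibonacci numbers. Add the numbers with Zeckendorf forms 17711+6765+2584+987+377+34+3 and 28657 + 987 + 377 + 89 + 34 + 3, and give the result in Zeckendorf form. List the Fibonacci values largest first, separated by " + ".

46368 + 10946 + 987 + 233 + 55 + 13 + 5 + 1

The two numbers are 28461 and 30147, so their sum is 58608.
Greedily peel off the largest Fibonacci term at each step:
largest Fibonacci ≤ 58608 is 46368; 58608 − 46368 = 12240
largest Fibonacci ≤ 12240 is 10946; 12240 − 10946 = 1294
largest Fibonacci ≤ 1294 is 987; 1294 − 987 = 307
largest Fibonacci ≤ 307 is 233; 307 − 233 = 74
largest Fibonacci ≤ 74 is 55; 74 − 55 = 19
largest Fibonacci ≤ 19 is 13; 19 − 13 = 6
largest Fibonacci ≤ 6 is 5; 6 − 5 = 1
largest Fibonacci ≤ 1 is 1; 1 − 1 = 0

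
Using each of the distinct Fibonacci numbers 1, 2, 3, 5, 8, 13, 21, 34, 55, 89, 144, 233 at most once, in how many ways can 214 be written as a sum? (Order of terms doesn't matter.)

6

214 = 144+55+13+2 = 144+55+8+5+2 = 144+34+21+13+2 = … (3 more), for 6 in all.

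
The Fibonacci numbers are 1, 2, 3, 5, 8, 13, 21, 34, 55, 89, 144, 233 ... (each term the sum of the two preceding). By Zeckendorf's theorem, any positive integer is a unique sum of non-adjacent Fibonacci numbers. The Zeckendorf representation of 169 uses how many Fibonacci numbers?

4

subtract 144 from 169: 25 remains
subtract 21 from 25: 4 remains
subtract 3 from 4: 1 remains
subtract 1 from 1: 0 remains
169 = 144 + 21 + 3 + 1, which has 4 terms.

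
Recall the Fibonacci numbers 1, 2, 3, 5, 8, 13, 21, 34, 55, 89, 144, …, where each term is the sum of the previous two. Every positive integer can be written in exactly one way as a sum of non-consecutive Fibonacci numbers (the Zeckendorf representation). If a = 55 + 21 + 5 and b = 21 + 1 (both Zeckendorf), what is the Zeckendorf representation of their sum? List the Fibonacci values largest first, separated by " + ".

89 + 13 + 1

The two numbers are 81 and 22, so their sum is 103.
subtract 89 from 103: 14 remains
subtract 13 from 14: 1 remains
subtract 1 from 1: 0 remains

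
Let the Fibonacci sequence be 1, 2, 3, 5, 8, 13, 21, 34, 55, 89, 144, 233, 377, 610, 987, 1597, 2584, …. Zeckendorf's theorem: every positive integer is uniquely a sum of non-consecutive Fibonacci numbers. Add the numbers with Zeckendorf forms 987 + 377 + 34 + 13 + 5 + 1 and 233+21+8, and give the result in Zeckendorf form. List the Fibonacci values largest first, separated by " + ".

1597 + 55 + 21 + 5 + 1

The two numbers are 1417 and 262, so their sum is 1679.
1679 − 1597 = 82
82 − 55 = 27
27 − 21 = 6
6 − 5 = 1
1 − 1 = 0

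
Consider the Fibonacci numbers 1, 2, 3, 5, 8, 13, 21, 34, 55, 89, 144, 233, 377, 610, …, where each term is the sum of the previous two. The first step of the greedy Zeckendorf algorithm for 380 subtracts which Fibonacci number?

377 ≤ 380 < 610, so the largest Fibonacci number not exceeding 380 is 377.

377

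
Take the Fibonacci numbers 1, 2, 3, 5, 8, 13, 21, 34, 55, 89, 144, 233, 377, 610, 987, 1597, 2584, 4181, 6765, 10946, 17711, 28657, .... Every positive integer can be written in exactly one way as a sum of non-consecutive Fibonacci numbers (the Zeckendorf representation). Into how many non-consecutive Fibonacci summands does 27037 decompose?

subtract 17711 from 27037: 9326 remains
subtract 6765 from 9326: 2561 remains
subtract 1597 from 2561: 964 remains
subtract 610 from 964: 354 remains
subtract 233 from 354: 121 remains
subtract 89 from 121: 32 remains
subtract 21 from 32: 11 remains
subtract 8 from 11: 3 remains
subtract 3 from 3: 0 remains
27037 = 17711 + 6765 + 1597 + 610 + 233 + 89 + 21 + 8 + 3, which has 9 terms.

9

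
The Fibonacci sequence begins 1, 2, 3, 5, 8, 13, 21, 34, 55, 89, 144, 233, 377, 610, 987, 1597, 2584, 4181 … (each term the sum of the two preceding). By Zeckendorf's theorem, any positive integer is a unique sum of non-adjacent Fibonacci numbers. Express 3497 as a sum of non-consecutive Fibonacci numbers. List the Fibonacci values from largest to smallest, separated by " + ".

2584 + 610 + 233 + 55 + 13 + 2

3497 − 2584 = 913
913 − 610 = 303
303 − 233 = 70
70 − 55 = 15
15 − 13 = 2
2 − 2 = 0
So 3497 = 2584 + 610 + 233 + 55 + 13 + 2, with no two terms consecutive in the sequence.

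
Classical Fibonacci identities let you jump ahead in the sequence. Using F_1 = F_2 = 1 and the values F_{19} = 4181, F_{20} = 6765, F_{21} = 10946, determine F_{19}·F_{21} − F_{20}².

1

4181·10946 − 6765² = 45765226 − 45765225 = 1. (Cassini's identity: F_{k−1}F_{k+1} − F_k² = (−1)^k.)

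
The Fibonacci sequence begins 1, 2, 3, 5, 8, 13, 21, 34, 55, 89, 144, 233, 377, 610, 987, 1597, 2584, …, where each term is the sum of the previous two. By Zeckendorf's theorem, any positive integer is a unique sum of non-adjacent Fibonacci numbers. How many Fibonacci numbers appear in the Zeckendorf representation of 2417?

6

Repeatedly subtract the largest Fibonacci number that fits:
take 1597 (≤ 2417); 2417 − 1597 = 820
take 610 (≤ 820); 820 − 610 = 210
take 144 (≤ 210); 210 − 144 = 66
take 55 (≤ 66); 66 − 55 = 11
take 8 (≤ 11); 11 − 8 = 3
take 3 (≤ 3); 3 − 3 = 0
2417 = 1597 + 610 + 144 + 55 + 8 + 3, which has 6 terms.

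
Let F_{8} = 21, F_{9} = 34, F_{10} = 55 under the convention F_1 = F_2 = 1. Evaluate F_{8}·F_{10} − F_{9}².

-1

21·55 − 34² = 1155 − 1156 = -1. (Cassini's identity: F_{k−1}F_{k+1} − F_k² = (−1)^k.)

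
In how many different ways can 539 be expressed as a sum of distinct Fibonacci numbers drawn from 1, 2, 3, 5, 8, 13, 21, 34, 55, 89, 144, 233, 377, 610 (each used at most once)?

Starting from the Zeckendorf form and repeatedly splitting a term F_k into F_{k−1} + F_{k−2} (when neither is already used) reaches every representation.
539 = 377+144+13+5 = 377+144+13+3+2 = 377+89+55+13+5 = … (12 more), for 15 in all.

15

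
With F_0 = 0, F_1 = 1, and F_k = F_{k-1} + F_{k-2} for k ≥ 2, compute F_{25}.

Iterating the recurrence up to F_{20} = 6765 and F_{19} = 4181:
F_{21} = F_{20} + F_{19} = 6765 + 4181 = 10946
F_{22} = F_{21} + F_{20} = 10946 + 6765 = 17711
F_{23} = F_{22} + F_{21} = 17711 + 10946 = 28657
F_{24} = F_{23} + F_{22} = 28657 + 17711 = 46368
F_{25} = F_{24} + F_{23} = 46368 + 28657 = 75025

75025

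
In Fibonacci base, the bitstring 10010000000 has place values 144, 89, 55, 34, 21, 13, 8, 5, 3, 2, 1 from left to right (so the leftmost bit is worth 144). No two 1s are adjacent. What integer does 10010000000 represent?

Summing the place values of the 1 bits: 144 + 34 = 178.

178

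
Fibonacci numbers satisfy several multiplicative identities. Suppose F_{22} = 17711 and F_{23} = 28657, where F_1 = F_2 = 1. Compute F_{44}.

By the doubling identity F_{2k} = F_k(2F_{k+1} − F_k): F_{44} = 17711·(2·28657 − 17711) = 17711·39603 = 701408733.

701408733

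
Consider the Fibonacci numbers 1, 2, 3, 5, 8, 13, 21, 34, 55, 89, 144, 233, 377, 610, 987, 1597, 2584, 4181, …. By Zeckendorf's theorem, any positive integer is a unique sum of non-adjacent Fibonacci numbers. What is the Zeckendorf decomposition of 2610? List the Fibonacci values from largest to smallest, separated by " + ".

Greedily peel off the largest Fibonacci term at each step:
2610 − 2584 = 26
26 − 21 = 5
5 − 5 = 0
So 2610 = 2584 + 21 + 5, with no two terms consecutive in the sequence.

2584 + 21 + 5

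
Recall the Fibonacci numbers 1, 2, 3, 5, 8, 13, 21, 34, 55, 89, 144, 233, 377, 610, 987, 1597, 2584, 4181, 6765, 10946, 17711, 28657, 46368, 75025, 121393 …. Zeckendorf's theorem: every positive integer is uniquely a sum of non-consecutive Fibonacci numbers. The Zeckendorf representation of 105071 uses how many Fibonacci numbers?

Greedy algorithm:
75025 ≤ 105071 < 121393, so take 75025; remainder 30046
28657 ≤ 30046 < 46368, so take 28657; remainder 1389
987 ≤ 1389 < 1597, so take 987; remainder 402
377 ≤ 402 < 610, so take 377; remainder 25
21 ≤ 25 < 34, so take 21; remainder 4
3 ≤ 4 < 5, so take 3; remainder 1
1 ≤ 1 < 2, so take 1; remainder 0
105071 = 75025 + 28657 + 987 + 377 + 21 + 3 + 1, which has 7 terms.

7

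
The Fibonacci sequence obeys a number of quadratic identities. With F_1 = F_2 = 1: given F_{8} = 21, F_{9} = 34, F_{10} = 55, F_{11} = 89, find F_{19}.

By the addition formula F_{m+n} = F_m F_{n+1} + F_{m−1} F_n with m=9, n=10: F_{19} = 34·89 + 21·55 = 3026 + 1155 = 4181.

4181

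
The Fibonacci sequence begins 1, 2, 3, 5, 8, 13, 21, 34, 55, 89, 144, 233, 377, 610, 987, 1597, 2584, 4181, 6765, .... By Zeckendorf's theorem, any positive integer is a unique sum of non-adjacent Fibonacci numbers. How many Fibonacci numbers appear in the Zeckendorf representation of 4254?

take 4181 (≤ 4254); 4254 − 4181 = 73
take 55 (≤ 73); 73 − 55 = 18
take 13 (≤ 18); 18 − 13 = 5
take 5 (≤ 5); 5 − 5 = 0
4254 = 4181 + 55 + 13 + 5, which has 4 terms.

4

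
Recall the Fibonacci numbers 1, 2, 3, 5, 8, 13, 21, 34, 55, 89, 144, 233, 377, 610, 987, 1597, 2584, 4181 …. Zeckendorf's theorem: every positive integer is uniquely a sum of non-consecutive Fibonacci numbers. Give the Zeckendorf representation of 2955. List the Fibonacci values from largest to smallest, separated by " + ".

take 2584 (≤ 2955); 2955 − 2584 = 371
take 233 (≤ 371); 371 − 233 = 138
take 89 (≤ 138); 138 − 89 = 49
take 34 (≤ 49); 49 − 34 = 15
take 13 (≤ 15); 15 − 13 = 2
take 2 (≤ 2); 2 − 2 = 0
So 2955 = 2584 + 233 + 89 + 34 + 13 + 2, with no two terms consecutive in the sequence.

2584 + 233 + 89 + 34 + 13 + 2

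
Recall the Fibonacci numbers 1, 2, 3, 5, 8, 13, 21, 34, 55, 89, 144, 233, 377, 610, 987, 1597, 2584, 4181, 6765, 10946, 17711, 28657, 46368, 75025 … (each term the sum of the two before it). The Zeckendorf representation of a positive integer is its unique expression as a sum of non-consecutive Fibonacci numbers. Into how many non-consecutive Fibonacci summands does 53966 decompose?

7

Greedily peel off the largest Fibonacci term at each step:
take 46368 (≤ 53966); 53966 − 46368 = 7598
take 6765 (≤ 7598); 7598 − 6765 = 833
take 610 (≤ 833); 833 − 610 = 223
take 144 (≤ 223); 223 − 144 = 79
take 55 (≤ 79); 79 − 55 = 24
take 21 (≤ 24); 24 − 21 = 3
take 3 (≤ 3); 3 − 3 = 0
53966 = 46368 + 6765 + 610 + 144 + 55 + 21 + 3, which has 7 terms.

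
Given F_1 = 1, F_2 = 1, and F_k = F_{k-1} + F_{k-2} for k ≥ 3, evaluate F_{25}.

75025

Iterating the recurrence up to F_{18} = 2584 and F_{17} = 1597:
F_{19} = F_{18} + F_{17} = 2584 + 1597 = 4181
F_{20} = F_{19} + F_{18} = 4181 + 2584 = 6765
F_{21} = F_{20} + F_{19} = 6765 + 4181 = 10946
F_{22} = F_{21} + F_{20} = 10946 + 6765 = 17711
F_{23} = F_{22} + F_{21} = 17711 + 10946 = 28657
F_{24} = F_{23} + F_{22} = 28657 + 17711 = 46368
F_{25} = F_{24} + F_{23} = 46368 + 28657 = 75025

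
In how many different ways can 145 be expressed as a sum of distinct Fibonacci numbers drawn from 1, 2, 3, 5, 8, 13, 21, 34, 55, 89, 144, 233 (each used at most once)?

5

Starting from the Zeckendorf form and repeatedly splitting a term F_k into F_{k−1} + F_{k−2} (when neither is already used) reaches every representation.
145 = 144+1 = 89+55+1 = 89+34+21+1 = … (2 more), for 5 in all.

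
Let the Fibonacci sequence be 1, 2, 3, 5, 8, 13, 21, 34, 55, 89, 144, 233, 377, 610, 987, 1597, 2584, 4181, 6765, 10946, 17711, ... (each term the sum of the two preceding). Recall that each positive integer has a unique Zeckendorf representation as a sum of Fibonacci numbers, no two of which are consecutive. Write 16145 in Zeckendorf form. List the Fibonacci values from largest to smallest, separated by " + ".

10946 + 4181 + 987 + 21 + 8 + 2

16145 − 10946 = 5199
5199 − 4181 = 1018
1018 − 987 = 31
31 − 21 = 10
10 − 8 = 2
2 − 2 = 0
So 16145 = 10946 + 4181 + 987 + 21 + 8 + 2, with no two terms consecutive in the sequence.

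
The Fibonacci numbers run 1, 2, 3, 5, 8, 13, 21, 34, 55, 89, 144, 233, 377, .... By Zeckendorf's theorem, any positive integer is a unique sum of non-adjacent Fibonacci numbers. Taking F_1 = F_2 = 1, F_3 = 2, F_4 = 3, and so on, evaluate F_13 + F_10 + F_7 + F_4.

F_13 + F_10 + F_7 + F_4 = 233 + 55 + 13 + 3 = 304.

304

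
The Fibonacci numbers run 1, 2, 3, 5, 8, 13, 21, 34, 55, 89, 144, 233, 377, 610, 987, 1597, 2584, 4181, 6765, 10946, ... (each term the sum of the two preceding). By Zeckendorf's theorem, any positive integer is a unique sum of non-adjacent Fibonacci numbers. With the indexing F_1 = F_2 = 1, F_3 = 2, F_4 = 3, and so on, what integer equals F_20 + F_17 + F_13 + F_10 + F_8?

8671

F_20 + F_17 + F_13 + F_10 + F_8 = 6765 + 1597 + 233 + 55 + 21 = 8671.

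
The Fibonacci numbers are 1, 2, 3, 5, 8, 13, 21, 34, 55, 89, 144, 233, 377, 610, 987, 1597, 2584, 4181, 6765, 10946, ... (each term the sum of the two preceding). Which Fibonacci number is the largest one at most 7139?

6765

6765 ≤ 7139 < 10946, so the largest Fibonacci number not exceeding 7139 is 6765.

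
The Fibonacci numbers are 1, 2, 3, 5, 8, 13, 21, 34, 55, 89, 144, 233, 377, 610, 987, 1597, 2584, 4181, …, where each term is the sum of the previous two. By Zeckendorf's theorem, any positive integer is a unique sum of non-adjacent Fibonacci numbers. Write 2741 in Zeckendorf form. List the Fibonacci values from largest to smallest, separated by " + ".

2584 + 144 + 13

Repeatedly subtract the largest Fibonacci number that fits:
2741: greatest Fibonacci not exceeding it is 2584, leaving 157
157: greatest Fibonacci not exceeding it is 144, leaving 13
13: greatest Fibonacci not exceeding it is 13, leaving 0
So 2741 = 2584 + 144 + 13, with no two terms consecutive in the sequence.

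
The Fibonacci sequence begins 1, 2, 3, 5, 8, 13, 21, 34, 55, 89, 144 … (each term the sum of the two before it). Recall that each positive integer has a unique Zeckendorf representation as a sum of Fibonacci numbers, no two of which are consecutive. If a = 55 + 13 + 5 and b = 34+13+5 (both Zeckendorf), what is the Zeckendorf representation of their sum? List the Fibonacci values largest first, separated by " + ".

The two numbers are 73 and 52, so their sum is 125.
Greedy algorithm:
largest Fibonacci ≤ 125 is 89; 125 − 89 = 36
largest Fibonacci ≤ 36 is 34; 36 − 34 = 2
largest Fibonacci ≤ 2 is 2; 2 − 2 = 0

89 + 34 + 2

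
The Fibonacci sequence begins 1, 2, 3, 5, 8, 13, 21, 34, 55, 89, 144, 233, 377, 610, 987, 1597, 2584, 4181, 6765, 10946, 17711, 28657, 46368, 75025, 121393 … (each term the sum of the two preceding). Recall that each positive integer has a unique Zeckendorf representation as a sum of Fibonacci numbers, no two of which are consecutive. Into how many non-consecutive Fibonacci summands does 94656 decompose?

6

subtract 75025 from 94656: 19631 remains
subtract 17711 from 19631: 1920 remains
subtract 1597 from 1920: 323 remains
subtract 233 from 323: 90 remains
subtract 89 from 90: 1 remains
subtract 1 from 1: 0 remains
94656 = 75025 + 17711 + 1597 + 233 + 89 + 1, which has 6 terms.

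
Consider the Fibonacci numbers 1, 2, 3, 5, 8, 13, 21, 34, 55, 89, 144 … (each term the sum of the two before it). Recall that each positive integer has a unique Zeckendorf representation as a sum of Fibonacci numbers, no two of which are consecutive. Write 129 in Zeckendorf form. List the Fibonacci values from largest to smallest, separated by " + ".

Repeatedly subtract the largest Fibonacci number that fits:
129 − 89 = 40
40 − 34 = 6
6 − 5 = 1
1 − 1 = 0
So 129 = 89 + 34 + 5 + 1, with no two terms consecutive in the sequence.

89 + 34 + 5 + 1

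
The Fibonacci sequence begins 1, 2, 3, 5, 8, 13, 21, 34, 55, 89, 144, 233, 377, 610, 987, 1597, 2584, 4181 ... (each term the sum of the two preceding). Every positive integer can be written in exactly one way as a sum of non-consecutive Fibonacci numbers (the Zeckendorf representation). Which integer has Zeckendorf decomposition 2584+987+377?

3948

2584+987+377 = 3948.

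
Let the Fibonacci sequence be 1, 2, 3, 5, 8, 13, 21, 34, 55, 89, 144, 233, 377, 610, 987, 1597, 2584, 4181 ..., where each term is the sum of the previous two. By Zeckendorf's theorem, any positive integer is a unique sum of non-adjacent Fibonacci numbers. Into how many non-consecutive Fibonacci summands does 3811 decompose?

5

largest Fibonacci ≤ 3811 is 2584; 3811 − 2584 = 1227
largest Fibonacci ≤ 1227 is 987; 1227 − 987 = 240
largest Fibonacci ≤ 240 is 233; 240 − 233 = 7
largest Fibonacci ≤ 7 is 5; 7 − 5 = 2
largest Fibonacci ≤ 2 is 2; 2 − 2 = 0
3811 = 2584 + 987 + 233 + 5 + 2, which has 5 terms.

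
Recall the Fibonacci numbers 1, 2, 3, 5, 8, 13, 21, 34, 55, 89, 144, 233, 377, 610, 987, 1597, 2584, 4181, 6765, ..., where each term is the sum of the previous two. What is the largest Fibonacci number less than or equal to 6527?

4181 ≤ 6527 < 6765, so the largest Fibonacci number not exceeding 6527 is 4181.

4181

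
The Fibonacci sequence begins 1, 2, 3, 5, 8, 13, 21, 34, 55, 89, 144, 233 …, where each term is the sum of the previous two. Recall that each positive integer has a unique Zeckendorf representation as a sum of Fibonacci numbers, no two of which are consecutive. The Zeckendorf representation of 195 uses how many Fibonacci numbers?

5

subtract 144 from 195: 51 remains
subtract 34 from 51: 17 remains
subtract 13 from 17: 4 remains
subtract 3 from 4: 1 remains
subtract 1 from 1: 0 remains
195 = 144 + 34 + 13 + 3 + 1, which has 5 terms.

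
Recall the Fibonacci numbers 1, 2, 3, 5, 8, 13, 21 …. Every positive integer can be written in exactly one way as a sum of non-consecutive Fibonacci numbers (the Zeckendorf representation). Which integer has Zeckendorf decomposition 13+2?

15

13+2 = 15.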